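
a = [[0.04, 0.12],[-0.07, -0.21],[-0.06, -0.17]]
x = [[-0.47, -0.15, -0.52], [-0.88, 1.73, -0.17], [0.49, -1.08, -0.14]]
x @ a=[[0.02, 0.06], [-0.15, -0.44], [0.10, 0.31]]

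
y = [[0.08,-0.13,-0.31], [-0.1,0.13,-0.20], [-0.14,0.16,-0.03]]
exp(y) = [[1.11, -0.17, -0.31], [-0.1, 1.13, -0.19], [-0.15, 0.18, 0.98]]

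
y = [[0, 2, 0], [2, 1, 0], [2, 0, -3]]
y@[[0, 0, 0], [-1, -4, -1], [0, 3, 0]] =[[-2, -8, -2], [-1, -4, -1], [0, -9, 0]]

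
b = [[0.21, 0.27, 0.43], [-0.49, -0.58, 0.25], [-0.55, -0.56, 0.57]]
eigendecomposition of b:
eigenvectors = [[(0.73+0j), (0.73-0j), 0.69+0.00j], [-0.27+0.34j, -0.27-0.34j, (-0.73+0j)], [(0.07+0.52j), 0.07-0.52j, (-0.04+0j)]]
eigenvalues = [(0.15+0.43j), (0.15-0.43j), (-0.1+0j)]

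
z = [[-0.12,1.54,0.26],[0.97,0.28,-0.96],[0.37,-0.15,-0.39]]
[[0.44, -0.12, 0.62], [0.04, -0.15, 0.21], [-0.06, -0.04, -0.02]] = z @ [[-0.00, -0.10, 0.11], [0.28, -0.09, 0.41], [0.04, 0.03, 0.01]]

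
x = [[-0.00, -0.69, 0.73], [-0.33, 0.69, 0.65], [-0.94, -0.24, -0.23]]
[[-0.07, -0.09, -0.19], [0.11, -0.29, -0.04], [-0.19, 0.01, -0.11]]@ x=[[0.21, 0.03, -0.07],[0.13, -0.27, -0.1],[0.10, 0.16, -0.11]]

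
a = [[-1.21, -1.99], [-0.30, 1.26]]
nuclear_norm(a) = 3.37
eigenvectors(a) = [[-0.99,  0.59], [-0.11,  -0.80]]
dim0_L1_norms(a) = [1.51, 3.25]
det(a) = -2.12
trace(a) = 0.05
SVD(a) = [[-0.91,  0.41],[0.41,  0.91]] @ diag([2.529486720902329, 0.8387472377175296]) @ [[0.39,0.92], [-0.92,0.39]]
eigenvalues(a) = [-1.43, 1.48]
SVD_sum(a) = [[-0.89,-2.12], [0.4,0.96]] + [[-0.32, 0.13], [-0.7, 0.3]]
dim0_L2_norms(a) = [1.25, 2.36]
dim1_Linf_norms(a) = [1.99, 1.26]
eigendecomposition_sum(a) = [[-1.32, -0.98], [-0.15, -0.11]] + [[0.11,-1.01], [-0.15,1.37]]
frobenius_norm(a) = 2.66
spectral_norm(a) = 2.53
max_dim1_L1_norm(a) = 3.2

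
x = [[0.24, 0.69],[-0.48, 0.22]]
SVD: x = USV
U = [[0.99,0.14], [0.14,-0.99]]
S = [0.73, 0.52]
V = [[0.23, 0.97], [0.97, -0.23]]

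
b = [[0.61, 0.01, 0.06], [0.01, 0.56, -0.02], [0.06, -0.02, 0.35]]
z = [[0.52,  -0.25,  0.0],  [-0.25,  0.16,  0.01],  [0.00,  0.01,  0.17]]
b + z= [[1.13, -0.24, 0.06], [-0.24, 0.72, -0.01], [0.06, -0.01, 0.52]]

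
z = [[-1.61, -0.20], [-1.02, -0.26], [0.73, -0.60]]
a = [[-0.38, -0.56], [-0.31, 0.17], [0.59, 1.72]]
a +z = [[-1.99,-0.76], [-1.33,-0.09], [1.32,1.12]]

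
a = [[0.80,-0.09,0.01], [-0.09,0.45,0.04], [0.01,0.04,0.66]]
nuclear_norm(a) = 1.91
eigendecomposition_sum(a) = [[0.02, 0.09, -0.02], [0.09, 0.39, -0.07], [-0.02, -0.07, 0.01]] + [[0.78, -0.19, 0.0], [-0.19, 0.05, -0.00], [0.00, -0.0, 0.0]] + [[0.00, 0.00, 0.03], [0.0, 0.02, 0.11], [0.03, 0.11, 0.65]]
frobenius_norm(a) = 1.14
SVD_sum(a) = [[0.78, -0.19, 0.0], [-0.19, 0.05, -0.00], [0.00, -0.0, 0.00]] + [[0.0, 0.0, 0.03], [0.00, 0.02, 0.11], [0.03, 0.11, 0.65]] + [[0.02, 0.09, -0.02], [0.09, 0.39, -0.07], [-0.02, -0.07, 0.01]]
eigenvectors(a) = [[-0.23, -0.97, 0.04], [-0.96, 0.24, 0.17], [0.17, -0.0, 0.99]]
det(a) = 0.23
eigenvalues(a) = [0.42, 0.82, 0.67]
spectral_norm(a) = 0.82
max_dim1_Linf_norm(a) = 0.8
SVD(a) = [[-0.97, 0.04, 0.23], [0.24, 0.17, 0.96], [-0.00, 0.99, -0.17]] @ diag([0.8217872894775633, 0.6671148898875309, 0.42109782063490603]) @ [[-0.97, 0.24, -0.0], [0.04, 0.17, 0.99], [0.23, 0.96, -0.17]]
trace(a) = 1.91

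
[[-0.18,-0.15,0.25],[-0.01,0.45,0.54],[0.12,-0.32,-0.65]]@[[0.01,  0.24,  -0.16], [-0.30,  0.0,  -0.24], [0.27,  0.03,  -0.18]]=[[0.11,-0.04,0.02], [0.01,0.01,-0.2], [-0.08,0.01,0.17]]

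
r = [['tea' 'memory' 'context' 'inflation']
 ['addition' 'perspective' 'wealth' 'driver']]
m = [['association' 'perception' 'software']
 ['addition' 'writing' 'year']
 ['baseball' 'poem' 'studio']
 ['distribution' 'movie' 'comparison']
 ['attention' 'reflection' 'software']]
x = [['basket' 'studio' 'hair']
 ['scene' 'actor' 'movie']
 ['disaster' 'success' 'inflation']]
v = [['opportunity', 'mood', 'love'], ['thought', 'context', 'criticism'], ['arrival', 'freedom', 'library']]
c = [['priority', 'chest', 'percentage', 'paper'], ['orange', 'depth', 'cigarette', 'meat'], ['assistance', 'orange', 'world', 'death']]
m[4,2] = 'software'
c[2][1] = 'orange'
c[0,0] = 'priority'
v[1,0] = 'thought'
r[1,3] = 'driver'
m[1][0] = 'addition'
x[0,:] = ['basket', 'studio', 'hair']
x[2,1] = 'success'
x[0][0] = 'basket'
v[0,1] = 'mood'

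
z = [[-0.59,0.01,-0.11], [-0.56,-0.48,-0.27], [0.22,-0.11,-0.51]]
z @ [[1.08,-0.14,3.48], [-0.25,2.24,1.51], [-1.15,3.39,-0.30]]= [[-0.51, -0.27, -2.01], [-0.17, -1.91, -2.59], [0.85, -2.01, 0.75]]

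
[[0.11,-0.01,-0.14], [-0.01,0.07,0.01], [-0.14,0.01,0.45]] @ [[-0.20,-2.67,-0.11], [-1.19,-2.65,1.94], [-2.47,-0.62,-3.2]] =[[0.34, -0.18, 0.42], [-0.11, -0.16, 0.10], [-1.10, 0.07, -1.41]]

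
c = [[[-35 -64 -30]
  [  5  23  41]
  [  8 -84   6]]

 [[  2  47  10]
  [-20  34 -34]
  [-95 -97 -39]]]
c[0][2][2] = 6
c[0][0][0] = -35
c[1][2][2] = -39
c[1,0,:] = [2, 47, 10]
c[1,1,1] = 34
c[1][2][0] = -95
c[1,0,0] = 2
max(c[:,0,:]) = 47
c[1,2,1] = -97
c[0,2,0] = 8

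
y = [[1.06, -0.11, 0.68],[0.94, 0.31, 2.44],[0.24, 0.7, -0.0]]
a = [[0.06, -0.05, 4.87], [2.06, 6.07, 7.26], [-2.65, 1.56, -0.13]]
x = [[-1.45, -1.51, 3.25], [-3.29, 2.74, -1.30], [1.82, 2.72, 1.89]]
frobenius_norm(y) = 3.01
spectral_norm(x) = 4.68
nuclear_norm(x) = 12.07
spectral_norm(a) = 10.41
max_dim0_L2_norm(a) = 8.74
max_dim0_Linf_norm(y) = 2.44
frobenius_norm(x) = 7.02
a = y @ x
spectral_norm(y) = 2.83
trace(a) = 6.00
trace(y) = 1.37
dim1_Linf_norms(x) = [3.25, 3.29, 2.72]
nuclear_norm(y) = 4.28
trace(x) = 3.18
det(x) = -63.74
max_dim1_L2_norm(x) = 4.47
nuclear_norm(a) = 16.47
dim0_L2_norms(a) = [3.36, 6.27, 8.74]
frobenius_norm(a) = 11.27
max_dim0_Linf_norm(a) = 7.26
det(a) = 94.21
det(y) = -1.48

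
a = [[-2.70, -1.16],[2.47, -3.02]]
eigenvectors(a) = [[0.05+0.56j, 0.05-0.56j], [(0.82+0j), 0.82-0.00j]]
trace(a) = -5.72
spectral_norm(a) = 4.06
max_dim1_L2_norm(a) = 3.9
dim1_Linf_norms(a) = [2.7, 3.02]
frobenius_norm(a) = 4.88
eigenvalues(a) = [(-2.86+1.69j), (-2.86-1.69j)]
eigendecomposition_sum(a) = [[(-1.35+0.98j), (-0.58-0.98j)],[1.24+2.10j, (-1.51+0.71j)]] + [[(-1.35-0.98j), (-0.58+0.98j)], [(1.24-2.1j), -1.51-0.71j]]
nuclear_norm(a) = 6.77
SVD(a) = [[-0.37,  0.93], [0.93,  0.37]] @ diag([4.061562352206334, 2.7130446474653085]) @ [[0.81, -0.58], [-0.58, -0.81]]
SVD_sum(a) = [[-1.23,0.88], [3.06,-2.2]] + [[-1.47, -2.04],  [-0.59, -0.82]]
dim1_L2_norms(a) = [2.94, 3.9]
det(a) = 11.02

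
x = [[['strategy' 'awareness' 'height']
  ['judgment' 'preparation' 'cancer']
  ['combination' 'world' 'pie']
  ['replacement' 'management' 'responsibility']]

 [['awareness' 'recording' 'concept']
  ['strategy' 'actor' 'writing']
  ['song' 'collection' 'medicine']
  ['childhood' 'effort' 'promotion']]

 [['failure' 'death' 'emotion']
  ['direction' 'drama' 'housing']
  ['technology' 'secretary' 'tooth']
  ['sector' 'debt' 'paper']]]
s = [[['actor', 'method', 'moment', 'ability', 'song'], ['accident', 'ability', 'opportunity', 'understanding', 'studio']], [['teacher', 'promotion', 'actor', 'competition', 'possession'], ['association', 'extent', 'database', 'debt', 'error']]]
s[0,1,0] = 'accident'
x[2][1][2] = 'housing'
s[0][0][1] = 'method'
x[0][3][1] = 'management'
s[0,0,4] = 'song'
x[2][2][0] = 'technology'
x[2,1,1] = 'drama'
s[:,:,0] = [['actor', 'accident'], ['teacher', 'association']]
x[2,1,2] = 'housing'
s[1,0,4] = 'possession'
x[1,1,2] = 'writing'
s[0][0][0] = 'actor'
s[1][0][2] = 'actor'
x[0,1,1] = 'preparation'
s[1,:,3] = ['competition', 'debt']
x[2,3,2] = 'paper'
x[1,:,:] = [['awareness', 'recording', 'concept'], ['strategy', 'actor', 'writing'], ['song', 'collection', 'medicine'], ['childhood', 'effort', 'promotion']]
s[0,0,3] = 'ability'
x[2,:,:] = [['failure', 'death', 'emotion'], ['direction', 'drama', 'housing'], ['technology', 'secretary', 'tooth'], ['sector', 'debt', 'paper']]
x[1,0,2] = 'concept'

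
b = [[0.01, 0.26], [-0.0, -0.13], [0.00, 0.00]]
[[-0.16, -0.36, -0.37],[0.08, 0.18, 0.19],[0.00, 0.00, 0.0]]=b@[[-0.49, -1.07, 1.21], [-0.61, -1.35, -1.48]]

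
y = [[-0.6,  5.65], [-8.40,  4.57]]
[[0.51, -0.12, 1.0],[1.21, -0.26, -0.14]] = y @ [[-0.10, 0.02, 0.12], [0.08, -0.02, 0.19]]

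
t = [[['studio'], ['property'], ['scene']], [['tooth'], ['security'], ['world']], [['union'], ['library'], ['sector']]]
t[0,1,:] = ['property']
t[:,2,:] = [['scene'], ['world'], ['sector']]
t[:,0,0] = ['studio', 'tooth', 'union']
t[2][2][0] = 'sector'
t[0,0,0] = 'studio'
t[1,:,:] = [['tooth'], ['security'], ['world']]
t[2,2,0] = 'sector'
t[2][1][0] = 'library'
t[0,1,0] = 'property'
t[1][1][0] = 'security'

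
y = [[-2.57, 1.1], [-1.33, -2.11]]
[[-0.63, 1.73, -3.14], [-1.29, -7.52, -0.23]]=y @ [[0.40, 0.67, 1.0], [0.36, 3.14, -0.52]]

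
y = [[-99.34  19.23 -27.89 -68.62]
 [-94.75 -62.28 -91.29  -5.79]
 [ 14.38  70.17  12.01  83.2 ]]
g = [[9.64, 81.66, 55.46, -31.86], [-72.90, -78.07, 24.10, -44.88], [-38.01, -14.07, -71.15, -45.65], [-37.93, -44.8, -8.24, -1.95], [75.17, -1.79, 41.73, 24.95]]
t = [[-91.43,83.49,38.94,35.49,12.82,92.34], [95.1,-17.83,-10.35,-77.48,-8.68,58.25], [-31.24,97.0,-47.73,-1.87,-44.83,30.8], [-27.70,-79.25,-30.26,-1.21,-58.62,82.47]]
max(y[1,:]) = -5.79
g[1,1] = -78.07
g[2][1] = -14.07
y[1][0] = -94.75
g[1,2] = 24.1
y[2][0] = 14.38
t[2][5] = 30.8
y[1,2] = -91.29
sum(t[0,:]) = 171.64999999999998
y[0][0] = -99.34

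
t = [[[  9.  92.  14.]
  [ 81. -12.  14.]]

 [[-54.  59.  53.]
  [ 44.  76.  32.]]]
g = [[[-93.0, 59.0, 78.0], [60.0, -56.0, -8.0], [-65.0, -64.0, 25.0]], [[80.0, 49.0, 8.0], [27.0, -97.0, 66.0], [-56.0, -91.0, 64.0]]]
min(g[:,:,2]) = -8.0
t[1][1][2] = 32.0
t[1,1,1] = 76.0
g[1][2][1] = -91.0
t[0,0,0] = 9.0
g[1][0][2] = 8.0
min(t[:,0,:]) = -54.0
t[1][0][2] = 53.0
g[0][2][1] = -64.0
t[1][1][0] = 44.0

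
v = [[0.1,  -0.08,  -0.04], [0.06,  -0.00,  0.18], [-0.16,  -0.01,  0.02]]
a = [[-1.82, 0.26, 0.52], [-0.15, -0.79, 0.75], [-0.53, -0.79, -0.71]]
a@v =[[-0.25, 0.14, 0.13], [-0.18, 0.0, -0.12], [0.01, 0.05, -0.14]]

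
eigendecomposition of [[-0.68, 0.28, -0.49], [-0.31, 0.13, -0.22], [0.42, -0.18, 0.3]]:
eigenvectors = [[(0.79+0j), (0.61+0.1j), (0.61-0.1j)], [(0.37+0j), 0.34+0.26j, 0.34-0.26j], [(-0.49+0j), (-0.66+0j), -0.66-0.00j]]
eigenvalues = [(-0.25+0j), 0.01j, -0.01j]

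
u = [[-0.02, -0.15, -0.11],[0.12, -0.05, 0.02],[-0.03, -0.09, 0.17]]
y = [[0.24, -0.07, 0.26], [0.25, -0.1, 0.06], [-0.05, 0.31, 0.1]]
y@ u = [[-0.02, -0.06, 0.02], [-0.02, -0.04, -0.02], [0.04, -0.02, 0.03]]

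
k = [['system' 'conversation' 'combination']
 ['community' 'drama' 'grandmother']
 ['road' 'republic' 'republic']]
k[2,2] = 'republic'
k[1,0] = 'community'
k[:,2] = ['combination', 'grandmother', 'republic']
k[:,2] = ['combination', 'grandmother', 'republic']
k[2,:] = ['road', 'republic', 'republic']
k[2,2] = 'republic'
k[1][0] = 'community'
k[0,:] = ['system', 'conversation', 'combination']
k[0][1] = 'conversation'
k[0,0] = 'system'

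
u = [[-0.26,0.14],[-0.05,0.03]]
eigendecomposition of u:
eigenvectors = [[-0.98, -0.47], [-0.19, -0.88]]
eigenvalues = [-0.23, 0.0]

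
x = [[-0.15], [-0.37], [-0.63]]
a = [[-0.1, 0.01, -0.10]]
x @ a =[[0.02, -0.0, 0.02], [0.04, -0.00, 0.04], [0.06, -0.01, 0.06]]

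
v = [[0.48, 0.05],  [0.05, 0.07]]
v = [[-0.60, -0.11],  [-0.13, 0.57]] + [[1.08, 0.16], [0.18, -0.50]]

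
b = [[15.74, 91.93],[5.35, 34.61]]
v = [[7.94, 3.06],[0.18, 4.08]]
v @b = [[141.35, 835.83],  [24.66, 157.76]]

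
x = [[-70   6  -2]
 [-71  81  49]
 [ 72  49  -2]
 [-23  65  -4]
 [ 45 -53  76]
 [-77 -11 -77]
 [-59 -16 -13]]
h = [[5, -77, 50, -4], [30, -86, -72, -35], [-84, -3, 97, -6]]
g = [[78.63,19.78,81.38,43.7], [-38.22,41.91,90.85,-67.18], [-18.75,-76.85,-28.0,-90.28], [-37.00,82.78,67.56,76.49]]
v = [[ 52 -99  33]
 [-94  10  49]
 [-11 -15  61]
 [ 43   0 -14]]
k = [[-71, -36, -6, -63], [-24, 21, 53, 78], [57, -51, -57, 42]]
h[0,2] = 50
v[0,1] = -99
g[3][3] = 76.49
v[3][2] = -14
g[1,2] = 90.85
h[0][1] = -77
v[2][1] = -15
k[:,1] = [-36, 21, -51]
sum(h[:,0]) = -49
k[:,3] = [-63, 78, 42]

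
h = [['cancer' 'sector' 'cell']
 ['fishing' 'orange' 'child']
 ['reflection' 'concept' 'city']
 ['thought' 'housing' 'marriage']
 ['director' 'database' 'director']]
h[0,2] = 'cell'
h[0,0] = 'cancer'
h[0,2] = 'cell'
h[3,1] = 'housing'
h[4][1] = 'database'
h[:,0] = ['cancer', 'fishing', 'reflection', 'thought', 'director']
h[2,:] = ['reflection', 'concept', 'city']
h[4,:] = ['director', 'database', 'director']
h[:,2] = ['cell', 'child', 'city', 'marriage', 'director']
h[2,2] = 'city'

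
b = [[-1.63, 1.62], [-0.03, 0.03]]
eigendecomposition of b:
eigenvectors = [[-1.00, -0.70], [-0.02, -0.71]]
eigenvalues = [-1.6, 0.0]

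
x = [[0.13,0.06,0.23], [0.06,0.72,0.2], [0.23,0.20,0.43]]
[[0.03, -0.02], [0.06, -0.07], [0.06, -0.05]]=x @ [[0.12,0.05], [0.06,-0.07], [0.05,-0.11]]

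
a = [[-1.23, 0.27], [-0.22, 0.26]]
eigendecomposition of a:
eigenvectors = [[-0.99,-0.18], [-0.15,-0.98]]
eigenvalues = [-1.19, 0.22]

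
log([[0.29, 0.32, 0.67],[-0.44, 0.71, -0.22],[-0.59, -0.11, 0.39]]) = [[-0.26, 0.46, 1.10], [-0.67, -0.19, 0.06], [-0.96, 0.07, -0.28]]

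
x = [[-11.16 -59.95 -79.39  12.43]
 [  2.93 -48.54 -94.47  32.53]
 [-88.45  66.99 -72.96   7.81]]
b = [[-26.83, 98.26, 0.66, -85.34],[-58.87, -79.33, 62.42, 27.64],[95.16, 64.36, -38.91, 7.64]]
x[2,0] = -88.45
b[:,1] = [98.26, -79.33, 64.36]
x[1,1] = -48.54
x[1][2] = -94.47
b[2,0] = 95.16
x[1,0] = 2.93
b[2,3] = 7.64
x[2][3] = 7.81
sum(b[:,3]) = -50.06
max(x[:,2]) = -72.96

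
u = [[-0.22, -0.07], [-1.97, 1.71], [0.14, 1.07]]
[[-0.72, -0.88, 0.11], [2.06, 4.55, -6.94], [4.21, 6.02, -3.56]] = u @ [[2.13, 2.31, 0.57],  [3.66, 5.32, -3.40]]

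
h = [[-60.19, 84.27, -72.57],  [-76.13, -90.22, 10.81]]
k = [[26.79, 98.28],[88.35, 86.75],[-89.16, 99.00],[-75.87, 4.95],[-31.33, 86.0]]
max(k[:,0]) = 88.35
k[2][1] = 99.0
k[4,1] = 86.0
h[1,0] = -76.13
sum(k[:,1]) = 374.97999999999996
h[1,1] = -90.22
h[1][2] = 10.81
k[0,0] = 26.79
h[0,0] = -60.19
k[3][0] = -75.87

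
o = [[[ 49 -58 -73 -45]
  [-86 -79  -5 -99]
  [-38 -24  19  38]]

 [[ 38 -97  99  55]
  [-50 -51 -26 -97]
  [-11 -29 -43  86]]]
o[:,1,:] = [[-86, -79, -5, -99], [-50, -51, -26, -97]]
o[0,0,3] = -45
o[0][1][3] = -99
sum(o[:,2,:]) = -2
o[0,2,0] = -38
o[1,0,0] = 38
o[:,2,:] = [[-38, -24, 19, 38], [-11, -29, -43, 86]]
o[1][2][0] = -11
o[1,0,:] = [38, -97, 99, 55]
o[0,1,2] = -5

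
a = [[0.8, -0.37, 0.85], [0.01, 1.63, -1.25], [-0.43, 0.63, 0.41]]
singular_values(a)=[2.25, 0.85, 0.82]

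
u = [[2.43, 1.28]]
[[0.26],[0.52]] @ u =[[0.63, 0.33], [1.26, 0.67]]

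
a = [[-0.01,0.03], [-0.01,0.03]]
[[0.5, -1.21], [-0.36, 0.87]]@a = [[0.01,-0.02], [-0.01,0.02]]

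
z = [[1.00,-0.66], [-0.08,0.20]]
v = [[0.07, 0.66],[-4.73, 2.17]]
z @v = [[3.19, -0.77], [-0.95, 0.38]]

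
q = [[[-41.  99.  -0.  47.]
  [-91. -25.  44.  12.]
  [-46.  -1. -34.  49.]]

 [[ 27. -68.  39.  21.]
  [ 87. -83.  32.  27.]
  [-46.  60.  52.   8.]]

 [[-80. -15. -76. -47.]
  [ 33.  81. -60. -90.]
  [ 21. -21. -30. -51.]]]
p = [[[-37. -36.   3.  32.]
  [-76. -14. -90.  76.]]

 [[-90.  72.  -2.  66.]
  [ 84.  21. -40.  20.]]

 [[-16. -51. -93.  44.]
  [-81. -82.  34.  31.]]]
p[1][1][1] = 21.0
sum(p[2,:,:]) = -214.0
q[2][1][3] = -90.0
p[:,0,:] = [[-37.0, -36.0, 3.0, 32.0], [-90.0, 72.0, -2.0, 66.0], [-16.0, -51.0, -93.0, 44.0]]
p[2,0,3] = 44.0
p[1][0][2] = -2.0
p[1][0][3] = 66.0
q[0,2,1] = -1.0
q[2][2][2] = -30.0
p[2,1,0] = -81.0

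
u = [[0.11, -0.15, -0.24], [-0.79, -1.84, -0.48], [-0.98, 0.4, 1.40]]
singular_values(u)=[2.14, 1.69, 0.0]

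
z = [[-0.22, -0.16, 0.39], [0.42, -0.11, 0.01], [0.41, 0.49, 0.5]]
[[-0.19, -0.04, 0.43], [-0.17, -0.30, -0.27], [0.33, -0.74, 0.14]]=z@[[-0.14, -0.75, -0.65],[0.97, -0.23, 0.05],[-0.18, -0.63, 0.76]]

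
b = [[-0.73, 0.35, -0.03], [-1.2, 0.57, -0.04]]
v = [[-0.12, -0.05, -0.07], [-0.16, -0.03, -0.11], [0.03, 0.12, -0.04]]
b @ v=[[0.03,0.02,0.01], [0.05,0.04,0.02]]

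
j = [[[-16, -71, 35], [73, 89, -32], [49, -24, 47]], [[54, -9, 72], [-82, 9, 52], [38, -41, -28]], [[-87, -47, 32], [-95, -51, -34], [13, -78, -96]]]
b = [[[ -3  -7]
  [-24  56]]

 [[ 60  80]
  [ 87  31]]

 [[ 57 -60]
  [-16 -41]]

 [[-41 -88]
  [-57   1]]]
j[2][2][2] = -96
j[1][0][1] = -9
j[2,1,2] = -34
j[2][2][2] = -96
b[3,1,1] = 1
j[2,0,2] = 32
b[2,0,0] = 57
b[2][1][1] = -41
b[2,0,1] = -60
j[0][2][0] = 49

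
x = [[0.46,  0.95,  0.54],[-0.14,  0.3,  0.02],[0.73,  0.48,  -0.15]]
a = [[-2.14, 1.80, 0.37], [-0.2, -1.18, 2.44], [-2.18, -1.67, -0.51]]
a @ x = [[-0.97,-1.32,-1.18],[1.85,0.63,-0.5],[-1.14,-2.82,-1.13]]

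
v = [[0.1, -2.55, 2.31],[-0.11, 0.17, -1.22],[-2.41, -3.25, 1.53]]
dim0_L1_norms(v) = [2.62, 5.97, 5.06]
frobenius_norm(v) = 5.66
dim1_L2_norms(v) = [3.44, 1.24, 4.33]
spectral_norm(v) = 5.28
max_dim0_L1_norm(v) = 5.97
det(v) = -6.52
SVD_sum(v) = [[-1.09, -2.46, 1.65], [0.25, 0.57, -0.38], [-1.44, -3.25, 2.18]] + [[1.06, 0.08, 0.82], [-0.65, -0.05, -0.5], [-0.92, -0.07, -0.71]] + [[0.13, -0.16, -0.16], [0.29, -0.35, -0.34], [-0.05, 0.06, 0.06]]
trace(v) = 1.80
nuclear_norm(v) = 7.87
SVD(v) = [[0.60, 0.69, 0.41],[-0.14, -0.42, 0.90],[0.79, -0.59, -0.16]] @ diag([5.279529029362613, 1.953402113331914, 0.6326874518653611]) @ [[-0.35,-0.78,0.52], [0.79,0.06,0.61], [0.5,-0.62,-0.60]]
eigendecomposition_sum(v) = [[(0.04+1.52j), -1.31+1.19j, (1.15-0.97j)], [(0.13-0.58j), 0.61-0.33j, (-0.53+0.26j)], [-0.99+0.31j, -1.03-0.64j, 0.85+0.58j]] + [[0.04-1.52j,  (-1.31-1.19j),  (1.15+0.97j)], [(0.13+0.58j),  0.61+0.33j,  -0.53-0.26j], [-0.99-0.31j,  -1.03+0.64j,  0.85-0.58j]] + [[(0.02+0j), 0.06+0.00j, (0.01-0j)], [-0.37-0.00j, (-1.06-0j), (-0.15+0j)], [(-0.42-0j), (-1.2-0j), -0.18+0.00j]]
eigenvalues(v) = [(1.5+1.77j), (1.5-1.77j), (-1.21+0j)]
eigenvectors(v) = [[(0.78+0j), 0.78-0.00j, 0.04+0.00j], [-0.30-0.08j, -0.30+0.08j, (-0.66+0j)], [0.15+0.52j, 0.15-0.52j, (-0.75+0j)]]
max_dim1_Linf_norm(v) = 3.25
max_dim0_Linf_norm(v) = 3.25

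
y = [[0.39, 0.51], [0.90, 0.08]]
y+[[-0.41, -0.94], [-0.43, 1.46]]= [[-0.02, -0.43],[0.47, 1.54]]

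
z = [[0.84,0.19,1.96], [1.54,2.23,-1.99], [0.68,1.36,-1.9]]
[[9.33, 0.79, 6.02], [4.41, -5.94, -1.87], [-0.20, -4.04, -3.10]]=z @ [[0.22, 0.05, -0.98],  [5.51, -2.17, 2.72],  [4.13, 0.59, 3.23]]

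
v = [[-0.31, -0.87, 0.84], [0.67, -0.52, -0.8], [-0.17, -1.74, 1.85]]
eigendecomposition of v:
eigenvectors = [[-0.52, -0.62, 0.38],[-0.68, -0.61, -0.18],[-0.52, -0.5, 0.91]]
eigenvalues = [-0.62, -0.49, 2.12]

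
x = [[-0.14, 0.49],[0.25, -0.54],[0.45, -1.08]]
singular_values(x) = [1.41, 0.06]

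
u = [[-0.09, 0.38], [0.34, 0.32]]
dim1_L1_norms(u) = [0.47, 0.66]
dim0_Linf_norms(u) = [0.34, 0.38]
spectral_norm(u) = 0.53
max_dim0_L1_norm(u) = 0.7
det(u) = -0.16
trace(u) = 0.23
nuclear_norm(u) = 0.83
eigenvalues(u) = [-0.3, 0.53]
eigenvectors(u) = [[-0.88, -0.52],[0.48, -0.85]]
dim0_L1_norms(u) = [0.43, 0.7]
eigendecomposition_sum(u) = [[-0.22, 0.14], [0.12, -0.08]] + [[0.13, 0.24], [0.22, 0.4]]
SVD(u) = [[0.58, 0.82], [0.82, -0.58]] @ diag([0.5310026530288348, 0.29755030243025965]) @ [[0.43, 0.9], [-0.90, 0.43]]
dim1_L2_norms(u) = [0.39, 0.47]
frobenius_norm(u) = 0.61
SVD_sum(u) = [[0.13, 0.28], [0.19, 0.39]] + [[-0.22,  0.10],[0.15,  -0.07]]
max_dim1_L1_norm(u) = 0.66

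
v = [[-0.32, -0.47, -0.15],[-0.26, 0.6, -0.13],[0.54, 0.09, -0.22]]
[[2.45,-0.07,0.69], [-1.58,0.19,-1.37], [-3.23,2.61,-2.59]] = v @ [[-3.97, 2.53, -2.08], [-3.61, 0.21, -1.92], [3.45, -5.56, 5.86]]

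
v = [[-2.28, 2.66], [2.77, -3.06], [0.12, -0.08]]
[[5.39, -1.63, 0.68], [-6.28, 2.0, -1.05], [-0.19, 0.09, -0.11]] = v @ [[-0.52, 0.82, -1.77], [1.58, 0.09, -1.26]]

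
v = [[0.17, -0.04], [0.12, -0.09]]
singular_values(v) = [0.23, 0.05]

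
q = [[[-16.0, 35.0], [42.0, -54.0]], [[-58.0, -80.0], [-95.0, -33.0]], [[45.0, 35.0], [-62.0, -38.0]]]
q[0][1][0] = 42.0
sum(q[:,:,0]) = -144.0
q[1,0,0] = -58.0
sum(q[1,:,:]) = -266.0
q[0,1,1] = -54.0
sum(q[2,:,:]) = -20.0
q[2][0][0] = 45.0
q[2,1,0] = -62.0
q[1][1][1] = -33.0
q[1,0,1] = -80.0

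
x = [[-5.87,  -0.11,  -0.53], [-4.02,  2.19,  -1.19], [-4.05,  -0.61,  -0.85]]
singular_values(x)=[8.34, 2.21, 0.49]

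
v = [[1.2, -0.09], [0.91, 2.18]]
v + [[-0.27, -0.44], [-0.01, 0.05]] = [[0.93, -0.53], [0.9, 2.23]]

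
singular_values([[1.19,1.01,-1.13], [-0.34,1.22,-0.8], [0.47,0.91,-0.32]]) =[2.43, 1.05, 0.36]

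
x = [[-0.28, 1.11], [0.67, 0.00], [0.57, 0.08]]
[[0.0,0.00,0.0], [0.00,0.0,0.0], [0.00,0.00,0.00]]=x @ [[-0.00, 0.00, 0.0], [-0.00, 0.0, 0.0]]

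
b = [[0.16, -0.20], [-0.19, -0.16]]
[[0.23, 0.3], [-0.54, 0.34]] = b @ [[2.28, -0.30],[0.68, -1.75]]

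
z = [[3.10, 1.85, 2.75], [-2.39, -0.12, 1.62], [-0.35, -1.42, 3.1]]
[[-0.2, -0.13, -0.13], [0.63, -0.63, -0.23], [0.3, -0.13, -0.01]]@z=[[-0.26, -0.17, -1.16], [3.54, 1.57, -0.00], [1.24, 0.58, 0.58]]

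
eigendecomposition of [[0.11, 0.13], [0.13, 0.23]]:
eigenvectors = [[-0.84, -0.54], [0.54, -0.84]]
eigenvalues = [0.03, 0.31]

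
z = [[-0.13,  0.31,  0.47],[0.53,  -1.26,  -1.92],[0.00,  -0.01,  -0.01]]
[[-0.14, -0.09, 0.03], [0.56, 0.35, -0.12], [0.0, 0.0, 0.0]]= z@ [[0.3, 0.19, -0.29], [-0.26, -0.2, 0.05], [-0.04, -0.00, -0.05]]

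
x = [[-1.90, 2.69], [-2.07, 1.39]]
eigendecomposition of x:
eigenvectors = [[0.75+0.00j, 0.75-0.00j], [0.46+0.47j, 0.46-0.47j]]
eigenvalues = [(-0.25+1.69j), (-0.25-1.69j)]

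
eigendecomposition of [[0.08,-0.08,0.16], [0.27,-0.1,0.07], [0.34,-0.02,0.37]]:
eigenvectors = [[-0.31+0.00j, (0.1+0.42j), 0.10-0.42j], [(-0.26+0j), (0.84+0j), (0.84-0j)], [-0.91+0.00j, 0.04-0.32j, (0.04+0.32j)]]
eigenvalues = [(0.48+0j), (-0.07+0.11j), (-0.07-0.11j)]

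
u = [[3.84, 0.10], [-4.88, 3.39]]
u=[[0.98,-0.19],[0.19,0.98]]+[[2.86,0.29], [-5.07,2.41]]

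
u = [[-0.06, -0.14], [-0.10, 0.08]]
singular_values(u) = [0.16, 0.12]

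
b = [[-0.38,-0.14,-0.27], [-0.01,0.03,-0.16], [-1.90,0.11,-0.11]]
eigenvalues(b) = [-1.0, 0.36, 0.18]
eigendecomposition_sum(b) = [[-0.58, -0.06, -0.19], [-0.2, -0.02, -0.06], [-1.22, -0.12, -0.39]] + [[0.25, -0.14, -0.1], [0.43, -0.24, -0.17], [-0.91, 0.5, 0.35]] + [[-0.05, 0.06, 0.01], [-0.25, 0.29, 0.07], [0.23, -0.27, -0.07]]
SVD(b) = [[-0.2, -0.89, -0.41], [-0.01, -0.42, 0.91], [-0.98, 0.19, 0.07]] @ diag([1.9461553894131842, 0.3157368960959994, 0.10241783390446065]) @ [[1.00, -0.04, 0.08], [-0.06, 0.42, 0.91], [0.07, 0.91, -0.42]]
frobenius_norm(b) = 1.97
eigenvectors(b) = [[0.42, 0.24, -0.14], [0.14, 0.42, -0.73], [0.89, -0.88, 0.67]]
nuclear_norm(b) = 2.36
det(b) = -0.06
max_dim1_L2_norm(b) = 1.91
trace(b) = -0.46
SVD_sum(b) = [[-0.39, 0.02, -0.03], [-0.02, 0.0, -0.00], [-1.9, 0.08, -0.16]] + [[0.02,-0.12,-0.25], [0.01,-0.06,-0.12], [-0.0,0.03,0.05]] + [[-0.0, -0.04, 0.02], [0.01, 0.08, -0.04], [0.0, 0.01, -0.0]]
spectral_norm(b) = 1.95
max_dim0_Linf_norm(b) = 1.9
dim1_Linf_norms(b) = [0.38, 0.16, 1.9]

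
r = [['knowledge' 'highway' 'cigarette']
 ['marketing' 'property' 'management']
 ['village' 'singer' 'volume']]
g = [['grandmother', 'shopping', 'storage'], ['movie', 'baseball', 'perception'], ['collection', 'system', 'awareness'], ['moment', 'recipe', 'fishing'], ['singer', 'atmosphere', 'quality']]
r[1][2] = 'management'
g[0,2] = 'storage'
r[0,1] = 'highway'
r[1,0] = 'marketing'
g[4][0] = 'singer'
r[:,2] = ['cigarette', 'management', 'volume']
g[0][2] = 'storage'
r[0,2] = 'cigarette'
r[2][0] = 'village'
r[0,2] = 'cigarette'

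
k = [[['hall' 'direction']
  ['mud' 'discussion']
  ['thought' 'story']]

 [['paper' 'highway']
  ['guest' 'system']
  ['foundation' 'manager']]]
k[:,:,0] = [['hall', 'mud', 'thought'], ['paper', 'guest', 'foundation']]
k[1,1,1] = 'system'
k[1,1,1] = 'system'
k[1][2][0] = 'foundation'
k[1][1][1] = 'system'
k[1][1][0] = 'guest'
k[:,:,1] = [['direction', 'discussion', 'story'], ['highway', 'system', 'manager']]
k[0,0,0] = 'hall'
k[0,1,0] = 'mud'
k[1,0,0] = 'paper'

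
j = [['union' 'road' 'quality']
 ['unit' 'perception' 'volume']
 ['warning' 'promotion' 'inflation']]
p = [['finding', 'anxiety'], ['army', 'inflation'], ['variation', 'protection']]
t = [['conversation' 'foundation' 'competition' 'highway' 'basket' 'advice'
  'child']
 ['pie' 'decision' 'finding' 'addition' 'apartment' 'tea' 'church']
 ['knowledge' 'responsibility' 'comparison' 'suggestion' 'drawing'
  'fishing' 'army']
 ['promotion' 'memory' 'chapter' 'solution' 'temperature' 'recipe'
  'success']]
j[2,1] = 'promotion'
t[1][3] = 'addition'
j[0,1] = 'road'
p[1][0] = 'army'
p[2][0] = 'variation'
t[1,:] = ['pie', 'decision', 'finding', 'addition', 'apartment', 'tea', 'church']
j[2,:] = ['warning', 'promotion', 'inflation']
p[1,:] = ['army', 'inflation']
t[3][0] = 'promotion'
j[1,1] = 'perception'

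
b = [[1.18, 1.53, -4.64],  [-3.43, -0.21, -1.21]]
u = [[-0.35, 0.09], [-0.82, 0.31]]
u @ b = [[-0.72, -0.55, 1.52], [-2.03, -1.32, 3.43]]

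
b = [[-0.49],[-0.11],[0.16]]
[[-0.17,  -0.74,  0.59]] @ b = [[0.26]]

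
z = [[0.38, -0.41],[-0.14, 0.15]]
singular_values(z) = [0.6, 0.0]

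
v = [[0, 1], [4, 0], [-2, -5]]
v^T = [[0, 4, -2], [1, 0, -5]]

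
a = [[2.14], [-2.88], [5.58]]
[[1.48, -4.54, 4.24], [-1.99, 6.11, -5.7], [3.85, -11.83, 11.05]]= a @ [[0.69, -2.12, 1.98]]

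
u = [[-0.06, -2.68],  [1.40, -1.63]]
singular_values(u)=[3.22, 1.2]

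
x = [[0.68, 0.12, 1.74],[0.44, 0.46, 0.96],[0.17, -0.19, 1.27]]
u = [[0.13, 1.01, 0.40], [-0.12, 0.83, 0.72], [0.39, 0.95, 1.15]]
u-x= [[-0.55,0.89,-1.34], [-0.56,0.37,-0.24], [0.22,1.14,-0.12]]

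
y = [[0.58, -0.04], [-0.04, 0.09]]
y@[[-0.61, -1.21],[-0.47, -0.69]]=[[-0.34, -0.67], [-0.02, -0.01]]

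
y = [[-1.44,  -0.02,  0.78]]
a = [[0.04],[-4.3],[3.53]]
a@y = [[-0.06, -0.0, 0.03], [6.19, 0.09, -3.35], [-5.08, -0.07, 2.75]]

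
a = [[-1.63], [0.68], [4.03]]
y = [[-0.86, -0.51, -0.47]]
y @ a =[[-0.84]]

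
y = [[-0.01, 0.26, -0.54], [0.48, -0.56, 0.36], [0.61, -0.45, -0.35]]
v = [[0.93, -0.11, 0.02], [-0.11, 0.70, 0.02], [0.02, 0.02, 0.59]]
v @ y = [[-0.05, 0.29, -0.55], [0.35, -0.43, 0.3], [0.37, -0.27, -0.21]]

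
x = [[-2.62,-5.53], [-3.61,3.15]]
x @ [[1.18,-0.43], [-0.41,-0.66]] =[[-0.82, 4.78], [-5.55, -0.53]]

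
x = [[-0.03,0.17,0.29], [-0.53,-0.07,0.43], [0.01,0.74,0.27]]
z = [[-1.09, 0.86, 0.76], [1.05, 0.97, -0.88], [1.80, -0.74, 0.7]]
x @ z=[[0.73, -0.08, 0.03],  [1.28, -0.84, -0.04],  [1.25, 0.53, -0.45]]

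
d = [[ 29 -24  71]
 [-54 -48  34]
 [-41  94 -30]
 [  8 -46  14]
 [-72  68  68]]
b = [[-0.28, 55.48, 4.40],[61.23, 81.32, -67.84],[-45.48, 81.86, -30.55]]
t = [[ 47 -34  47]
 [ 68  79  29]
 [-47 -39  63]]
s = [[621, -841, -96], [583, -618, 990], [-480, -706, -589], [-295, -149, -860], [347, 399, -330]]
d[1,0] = -54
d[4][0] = -72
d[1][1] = -48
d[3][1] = -46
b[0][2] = 4.4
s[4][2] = -330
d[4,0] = -72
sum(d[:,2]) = 157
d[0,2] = 71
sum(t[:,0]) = 68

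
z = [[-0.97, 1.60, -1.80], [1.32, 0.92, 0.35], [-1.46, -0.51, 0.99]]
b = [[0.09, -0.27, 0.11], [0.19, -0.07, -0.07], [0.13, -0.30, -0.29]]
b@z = [[-0.60, -0.16, -0.15], [-0.17, 0.28, -0.44], [-0.10, 0.08, -0.63]]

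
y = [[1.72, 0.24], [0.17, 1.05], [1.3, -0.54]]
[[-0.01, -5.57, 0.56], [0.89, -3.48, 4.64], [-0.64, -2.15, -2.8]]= y @ [[-0.13,-2.84,-0.3],[0.87,-2.85,4.47]]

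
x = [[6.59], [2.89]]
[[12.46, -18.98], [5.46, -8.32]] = x @ [[1.89,-2.88]]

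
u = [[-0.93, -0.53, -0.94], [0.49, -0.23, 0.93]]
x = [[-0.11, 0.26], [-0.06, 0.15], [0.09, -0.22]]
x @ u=[[0.23, -0.00, 0.35], [0.13, -0.0, 0.20], [-0.19, 0.0, -0.29]]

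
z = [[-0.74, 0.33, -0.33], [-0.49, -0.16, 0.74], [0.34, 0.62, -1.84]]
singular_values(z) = [2.16, 0.9, 0.01]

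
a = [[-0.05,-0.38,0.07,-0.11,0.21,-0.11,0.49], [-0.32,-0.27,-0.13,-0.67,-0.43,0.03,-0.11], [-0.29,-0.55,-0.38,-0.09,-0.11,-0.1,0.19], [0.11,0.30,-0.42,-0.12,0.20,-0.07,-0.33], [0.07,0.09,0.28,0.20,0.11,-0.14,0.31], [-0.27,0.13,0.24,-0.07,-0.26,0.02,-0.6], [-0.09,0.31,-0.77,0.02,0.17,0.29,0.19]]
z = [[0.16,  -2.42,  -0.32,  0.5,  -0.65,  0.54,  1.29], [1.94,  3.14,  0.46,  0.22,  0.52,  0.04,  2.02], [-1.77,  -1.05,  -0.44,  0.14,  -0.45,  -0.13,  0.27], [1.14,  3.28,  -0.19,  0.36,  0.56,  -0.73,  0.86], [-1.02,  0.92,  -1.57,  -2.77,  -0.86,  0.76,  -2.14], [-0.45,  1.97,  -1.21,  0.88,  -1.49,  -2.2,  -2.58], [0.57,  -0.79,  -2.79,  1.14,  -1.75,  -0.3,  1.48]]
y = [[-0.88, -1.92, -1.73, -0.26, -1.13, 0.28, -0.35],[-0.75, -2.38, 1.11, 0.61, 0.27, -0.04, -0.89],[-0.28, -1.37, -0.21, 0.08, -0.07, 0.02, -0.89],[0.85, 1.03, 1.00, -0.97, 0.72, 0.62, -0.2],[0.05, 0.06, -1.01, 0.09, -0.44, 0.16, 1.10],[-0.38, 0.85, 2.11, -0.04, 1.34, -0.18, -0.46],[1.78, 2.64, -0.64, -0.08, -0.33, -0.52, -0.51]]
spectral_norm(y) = 5.06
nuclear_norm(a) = 4.45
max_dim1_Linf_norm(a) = 0.77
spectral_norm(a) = 1.12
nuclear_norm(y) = 13.06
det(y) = 0.22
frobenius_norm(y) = 6.80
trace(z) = 1.64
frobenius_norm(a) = 2.01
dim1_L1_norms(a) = [1.42, 1.96, 1.71, 1.55, 1.2, 1.59, 1.84]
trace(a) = -0.50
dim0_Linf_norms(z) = [1.94, 3.28, 2.79, 2.77, 1.75, 2.2, 2.58]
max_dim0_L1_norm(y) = 10.25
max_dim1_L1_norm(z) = 10.78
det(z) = -37.06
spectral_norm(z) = 6.16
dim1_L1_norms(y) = [6.55, 6.05, 2.92, 5.39, 2.91, 5.36, 6.5]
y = a @ z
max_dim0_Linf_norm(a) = 0.77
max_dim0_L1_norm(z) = 13.57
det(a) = -0.01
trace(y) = -5.57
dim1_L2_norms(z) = [2.93, 4.27, 2.18, 3.72, 4.23, 4.48, 3.92]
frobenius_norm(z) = 9.94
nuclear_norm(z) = 21.15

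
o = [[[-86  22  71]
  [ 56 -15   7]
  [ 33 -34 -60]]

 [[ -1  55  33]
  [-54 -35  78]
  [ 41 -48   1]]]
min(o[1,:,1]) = -48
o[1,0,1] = 55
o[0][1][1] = -15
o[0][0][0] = -86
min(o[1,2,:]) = -48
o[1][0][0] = -1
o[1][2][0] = 41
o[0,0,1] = 22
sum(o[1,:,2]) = 112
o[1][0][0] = -1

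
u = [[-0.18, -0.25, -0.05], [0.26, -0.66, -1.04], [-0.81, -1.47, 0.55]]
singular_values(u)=[1.8, 1.25, 0.09]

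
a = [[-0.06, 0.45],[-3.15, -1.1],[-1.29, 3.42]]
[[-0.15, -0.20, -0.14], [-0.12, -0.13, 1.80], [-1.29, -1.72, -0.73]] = a @[[0.15,0.19,-0.44], [-0.32,-0.43,-0.38]]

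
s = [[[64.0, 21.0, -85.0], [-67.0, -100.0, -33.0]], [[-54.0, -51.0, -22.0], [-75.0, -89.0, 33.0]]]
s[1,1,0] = -75.0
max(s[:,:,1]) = 21.0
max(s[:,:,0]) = 64.0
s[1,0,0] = -54.0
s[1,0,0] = -54.0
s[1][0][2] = -22.0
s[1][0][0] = -54.0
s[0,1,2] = -33.0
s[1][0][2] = -22.0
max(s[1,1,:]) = 33.0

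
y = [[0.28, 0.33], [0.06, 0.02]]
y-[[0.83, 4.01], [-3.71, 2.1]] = [[-0.55, -3.68], [3.77, -2.08]]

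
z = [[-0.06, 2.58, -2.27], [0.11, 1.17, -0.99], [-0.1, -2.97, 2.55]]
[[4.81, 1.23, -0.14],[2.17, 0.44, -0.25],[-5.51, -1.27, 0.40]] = z@[[0.12,-0.88,-1.22],  [1.13,0.5,-0.41],  [-0.84,0.05,-0.37]]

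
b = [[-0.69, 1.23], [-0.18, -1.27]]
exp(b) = [[0.46, 0.45], [-0.07, 0.24]]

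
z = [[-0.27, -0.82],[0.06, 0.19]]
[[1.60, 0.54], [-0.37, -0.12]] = z @ [[-1.46,-3.64], [-1.47,0.54]]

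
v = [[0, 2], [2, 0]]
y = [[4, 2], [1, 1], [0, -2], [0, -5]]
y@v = [[4, 8], [2, 2], [-4, 0], [-10, 0]]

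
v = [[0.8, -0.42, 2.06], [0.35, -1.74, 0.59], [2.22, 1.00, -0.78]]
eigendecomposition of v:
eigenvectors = [[-0.78, -0.46, -0.52], [-0.16, 0.63, -0.32], [-0.61, 0.62, 0.79]]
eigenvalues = [2.32, -1.41, -2.63]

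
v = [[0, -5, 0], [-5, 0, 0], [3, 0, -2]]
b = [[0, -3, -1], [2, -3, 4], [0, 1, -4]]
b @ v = [[12, 0, 2], [27, -10, -8], [-17, 0, 8]]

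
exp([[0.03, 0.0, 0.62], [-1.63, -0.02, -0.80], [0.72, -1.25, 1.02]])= [[1.72,-0.65,1.42], [-2.80,2.11,-2.65], [3.36,-2.82,4.83]]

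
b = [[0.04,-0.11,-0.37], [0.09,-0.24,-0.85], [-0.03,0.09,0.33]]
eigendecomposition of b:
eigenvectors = [[-0.35+0.00j, -0.43-0.33j, -0.43+0.33j], [(-0.87+0j), (-0.82+0j), -0.82-0.00j], [0.35+0.00j, (0.19-0.02j), (0.19+0.02j)]]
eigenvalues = [(0.13+0j), (-0+0.01j), (-0-0.01j)]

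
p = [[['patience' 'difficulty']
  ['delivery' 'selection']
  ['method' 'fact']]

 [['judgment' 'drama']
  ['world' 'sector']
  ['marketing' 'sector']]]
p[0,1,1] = 'selection'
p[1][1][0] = 'world'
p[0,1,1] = 'selection'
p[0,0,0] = 'patience'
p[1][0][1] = 'drama'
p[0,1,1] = 'selection'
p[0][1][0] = 'delivery'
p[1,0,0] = 'judgment'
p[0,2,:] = ['method', 'fact']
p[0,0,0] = 'patience'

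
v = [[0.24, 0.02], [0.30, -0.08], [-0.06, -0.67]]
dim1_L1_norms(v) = [0.26, 0.38, 0.73]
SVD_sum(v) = [[0.0, 0.04],  [-0.00, -0.06],  [-0.05, -0.67]] + [[0.24, -0.02], [0.30, -0.02], [-0.01, 0.00]]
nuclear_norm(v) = 1.06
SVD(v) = [[0.05, 0.62], [-0.09, 0.79], [-0.99, -0.04]] @ diag([0.6761223648624536, 0.386986495543195]) @ [[0.07, 1.00], [1.00, -0.07]]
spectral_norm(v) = 0.68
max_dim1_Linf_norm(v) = 0.67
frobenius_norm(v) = 0.78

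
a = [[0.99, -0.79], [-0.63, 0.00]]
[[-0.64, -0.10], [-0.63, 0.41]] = a @ [[1.00, -0.65], [2.06, -0.69]]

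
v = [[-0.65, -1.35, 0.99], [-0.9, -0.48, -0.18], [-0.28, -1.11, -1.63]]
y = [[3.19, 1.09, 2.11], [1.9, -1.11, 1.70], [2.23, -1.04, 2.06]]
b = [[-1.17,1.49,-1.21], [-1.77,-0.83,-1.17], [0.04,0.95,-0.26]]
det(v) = 2.39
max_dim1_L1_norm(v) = 3.02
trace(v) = -2.76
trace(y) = 4.14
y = v @ b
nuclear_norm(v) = 4.57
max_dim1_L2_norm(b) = 2.28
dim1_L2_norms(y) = [3.98, 2.78, 3.21]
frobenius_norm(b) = 3.35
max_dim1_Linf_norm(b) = 1.77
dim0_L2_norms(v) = [1.14, 1.81, 1.92]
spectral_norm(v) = 2.12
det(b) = -0.31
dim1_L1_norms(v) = [2.99, 1.56, 3.02]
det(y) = -0.73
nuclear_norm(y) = 7.46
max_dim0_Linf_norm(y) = 3.19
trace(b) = -2.26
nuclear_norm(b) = 4.73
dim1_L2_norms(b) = [2.25, 2.28, 0.99]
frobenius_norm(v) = 2.87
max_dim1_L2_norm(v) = 1.99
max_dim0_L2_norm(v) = 1.92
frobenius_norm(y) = 5.82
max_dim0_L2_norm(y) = 4.33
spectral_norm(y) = 5.50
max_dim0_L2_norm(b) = 2.12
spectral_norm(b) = 2.73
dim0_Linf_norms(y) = [3.19, 1.11, 2.11]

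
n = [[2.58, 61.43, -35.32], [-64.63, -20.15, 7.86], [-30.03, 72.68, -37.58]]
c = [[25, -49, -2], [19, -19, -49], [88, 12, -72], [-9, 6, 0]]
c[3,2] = 0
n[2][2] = -37.58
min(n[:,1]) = -20.15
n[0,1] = 61.43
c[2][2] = -72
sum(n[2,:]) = 5.070000000000007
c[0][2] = -2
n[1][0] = -64.63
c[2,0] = 88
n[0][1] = 61.43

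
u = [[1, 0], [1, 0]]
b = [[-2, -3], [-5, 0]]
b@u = [[-5, 0], [-5, 0]]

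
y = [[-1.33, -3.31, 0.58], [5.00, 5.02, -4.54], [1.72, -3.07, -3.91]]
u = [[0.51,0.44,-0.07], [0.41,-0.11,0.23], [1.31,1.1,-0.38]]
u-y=[[1.84, 3.75, -0.65], [-4.59, -5.13, 4.77], [-0.41, 4.17, 3.53]]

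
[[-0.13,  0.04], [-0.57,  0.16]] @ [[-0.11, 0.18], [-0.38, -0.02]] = [[-0.00, -0.02], [0.0, -0.11]]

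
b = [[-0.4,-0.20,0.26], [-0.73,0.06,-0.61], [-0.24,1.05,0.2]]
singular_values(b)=[1.11, 0.95, 0.49]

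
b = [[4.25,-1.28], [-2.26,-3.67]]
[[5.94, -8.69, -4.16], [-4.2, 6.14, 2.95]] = b@[[1.47, -2.15, -1.03],[0.24, -0.35, -0.17]]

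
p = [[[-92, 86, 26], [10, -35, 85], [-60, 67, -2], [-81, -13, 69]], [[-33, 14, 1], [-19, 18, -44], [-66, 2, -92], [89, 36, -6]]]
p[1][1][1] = 18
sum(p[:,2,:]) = -151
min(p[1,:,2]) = -92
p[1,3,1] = 36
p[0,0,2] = 26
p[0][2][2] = -2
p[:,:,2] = [[26, 85, -2, 69], [1, -44, -92, -6]]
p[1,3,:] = [89, 36, -6]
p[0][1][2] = 85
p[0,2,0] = -60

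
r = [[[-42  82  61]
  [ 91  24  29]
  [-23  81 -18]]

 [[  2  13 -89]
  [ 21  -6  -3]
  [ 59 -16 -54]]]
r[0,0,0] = -42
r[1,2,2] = -54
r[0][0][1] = 82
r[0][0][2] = 61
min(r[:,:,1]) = -16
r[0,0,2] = 61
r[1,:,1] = [13, -6, -16]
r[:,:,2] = [[61, 29, -18], [-89, -3, -54]]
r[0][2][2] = -18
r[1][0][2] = -89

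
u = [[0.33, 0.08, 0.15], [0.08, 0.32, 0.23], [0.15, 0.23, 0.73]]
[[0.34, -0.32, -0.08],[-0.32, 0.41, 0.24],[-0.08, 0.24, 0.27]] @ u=[[0.07, -0.09, -0.08], [-0.04, 0.16, 0.22], [0.03, 0.13, 0.24]]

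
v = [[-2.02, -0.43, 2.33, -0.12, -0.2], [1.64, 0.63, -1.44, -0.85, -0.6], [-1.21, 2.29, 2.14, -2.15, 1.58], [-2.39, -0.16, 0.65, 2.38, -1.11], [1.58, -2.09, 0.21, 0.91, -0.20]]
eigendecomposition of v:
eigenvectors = [[(-0.1+0.5j), (-0.1-0.5j), (0.35+0j), 0.14-0.31j, (0.14+0.31j)],[(0.06-0.13j), (0.06+0.13j), -0.04+0.00j, (0.38-0.17j), (0.38+0.17j)],[(-0.5+0.13j), (-0.5-0.13j), 0.76+0.00j, (0.31-0.36j), 0.31+0.36j],[(-0.01+0.33j), -0.01-0.33j, (-0.54+0j), (-0.07-0.37j), -0.07+0.37j],[(0.58+0j), 0.58-0.00j, 0.09+0.00j, -0.59+0.00j, -0.59-0.00j]]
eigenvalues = [(-0.89+2.4j), (-0.89-2.4j), (3.19+0j), (0.76+0.93j), (0.76-0.93j)]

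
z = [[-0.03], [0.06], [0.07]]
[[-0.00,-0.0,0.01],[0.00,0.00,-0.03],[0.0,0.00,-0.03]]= z @ [[0.07, 0.04, -0.44]]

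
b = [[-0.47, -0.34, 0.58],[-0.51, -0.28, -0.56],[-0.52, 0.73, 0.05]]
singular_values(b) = [0.9, 0.82, 0.8]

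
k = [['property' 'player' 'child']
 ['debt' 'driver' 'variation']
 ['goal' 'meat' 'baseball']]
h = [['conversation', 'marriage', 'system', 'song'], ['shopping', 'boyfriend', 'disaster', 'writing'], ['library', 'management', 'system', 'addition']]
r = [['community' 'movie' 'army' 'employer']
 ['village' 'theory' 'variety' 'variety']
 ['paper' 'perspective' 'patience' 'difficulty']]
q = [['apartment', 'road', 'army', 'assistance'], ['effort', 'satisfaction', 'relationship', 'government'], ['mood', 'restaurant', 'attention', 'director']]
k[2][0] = 'goal'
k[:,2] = ['child', 'variation', 'baseball']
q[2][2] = 'attention'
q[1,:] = ['effort', 'satisfaction', 'relationship', 'government']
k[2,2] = 'baseball'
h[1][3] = 'writing'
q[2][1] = 'restaurant'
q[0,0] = 'apartment'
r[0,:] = ['community', 'movie', 'army', 'employer']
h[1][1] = 'boyfriend'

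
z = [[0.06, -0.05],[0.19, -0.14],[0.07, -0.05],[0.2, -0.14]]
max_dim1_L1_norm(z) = 0.34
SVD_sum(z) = [[0.06, -0.05], [0.19, -0.14], [0.07, -0.05], [0.20, -0.14]] + [[-0.0, -0.00], [-0.0, -0.00], [0.00, 0.0], [0.00, 0.0]]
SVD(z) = [[-0.22, 0.78],[-0.66, 0.32],[-0.24, -0.07],[-0.68, -0.53]] @ diag([0.35882104819426763, 0.006888786015483062]) @ [[-0.81, 0.59], [-0.59, -0.81]]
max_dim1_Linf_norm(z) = 0.2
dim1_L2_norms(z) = [0.08, 0.24, 0.09, 0.24]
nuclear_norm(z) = 0.37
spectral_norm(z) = 0.36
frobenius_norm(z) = 0.36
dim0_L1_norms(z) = [0.52, 0.38]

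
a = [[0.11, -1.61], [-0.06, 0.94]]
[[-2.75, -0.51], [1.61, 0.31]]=a @ [[1.96, 3.25], [1.84, 0.54]]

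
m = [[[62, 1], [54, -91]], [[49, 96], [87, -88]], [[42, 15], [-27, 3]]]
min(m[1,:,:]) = -88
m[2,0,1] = 15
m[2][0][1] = 15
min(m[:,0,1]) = 1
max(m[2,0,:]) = 42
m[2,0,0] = 42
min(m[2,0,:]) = 15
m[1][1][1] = -88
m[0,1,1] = -91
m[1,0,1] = 96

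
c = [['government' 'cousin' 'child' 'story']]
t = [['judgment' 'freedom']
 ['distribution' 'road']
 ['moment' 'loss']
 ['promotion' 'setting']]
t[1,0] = 'distribution'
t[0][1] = 'freedom'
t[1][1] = 'road'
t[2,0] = 'moment'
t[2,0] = 'moment'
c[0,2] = 'child'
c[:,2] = ['child']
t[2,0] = 'moment'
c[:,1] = ['cousin']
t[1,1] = 'road'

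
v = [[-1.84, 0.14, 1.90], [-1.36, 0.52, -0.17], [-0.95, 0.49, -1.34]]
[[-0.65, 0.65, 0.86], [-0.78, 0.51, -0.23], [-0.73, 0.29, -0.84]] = v @[[0.47, -0.23, 0.13], [-0.23, 0.40, 0.09], [0.13, 0.09, 0.57]]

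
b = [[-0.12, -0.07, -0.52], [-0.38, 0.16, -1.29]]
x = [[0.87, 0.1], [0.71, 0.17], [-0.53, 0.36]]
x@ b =[[-0.14,-0.04,-0.58], [-0.15,-0.02,-0.59], [-0.07,0.09,-0.19]]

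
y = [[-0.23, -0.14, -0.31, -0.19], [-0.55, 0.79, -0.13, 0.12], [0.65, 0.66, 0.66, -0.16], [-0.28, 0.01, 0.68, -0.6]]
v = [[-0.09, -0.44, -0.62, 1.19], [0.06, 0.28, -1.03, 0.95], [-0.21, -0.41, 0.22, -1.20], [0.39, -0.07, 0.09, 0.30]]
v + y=[[-0.32, -0.58, -0.93, 1.0], [-0.49, 1.07, -1.16, 1.07], [0.44, 0.25, 0.88, -1.36], [0.11, -0.06, 0.77, -0.3]]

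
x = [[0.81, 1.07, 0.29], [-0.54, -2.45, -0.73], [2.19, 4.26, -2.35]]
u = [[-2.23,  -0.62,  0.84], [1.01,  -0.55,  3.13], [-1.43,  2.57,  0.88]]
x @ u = [[-1.14, -0.35, 4.28], [-0.23, -0.19, -8.76], [2.78, -9.74, 13.11]]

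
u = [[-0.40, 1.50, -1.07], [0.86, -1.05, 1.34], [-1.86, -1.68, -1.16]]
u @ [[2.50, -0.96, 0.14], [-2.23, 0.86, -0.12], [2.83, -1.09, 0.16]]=[[-7.37, 2.84, -0.41], [8.28, -3.19, 0.46], [-4.19, 1.61, -0.24]]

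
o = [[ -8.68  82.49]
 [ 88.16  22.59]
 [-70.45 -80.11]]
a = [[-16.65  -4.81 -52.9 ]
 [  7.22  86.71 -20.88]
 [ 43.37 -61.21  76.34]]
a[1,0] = 7.22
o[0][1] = 82.49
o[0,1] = 82.49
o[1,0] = 88.16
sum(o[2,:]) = -150.56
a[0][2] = -52.9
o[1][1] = 22.59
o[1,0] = 88.16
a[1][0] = 7.22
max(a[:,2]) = 76.34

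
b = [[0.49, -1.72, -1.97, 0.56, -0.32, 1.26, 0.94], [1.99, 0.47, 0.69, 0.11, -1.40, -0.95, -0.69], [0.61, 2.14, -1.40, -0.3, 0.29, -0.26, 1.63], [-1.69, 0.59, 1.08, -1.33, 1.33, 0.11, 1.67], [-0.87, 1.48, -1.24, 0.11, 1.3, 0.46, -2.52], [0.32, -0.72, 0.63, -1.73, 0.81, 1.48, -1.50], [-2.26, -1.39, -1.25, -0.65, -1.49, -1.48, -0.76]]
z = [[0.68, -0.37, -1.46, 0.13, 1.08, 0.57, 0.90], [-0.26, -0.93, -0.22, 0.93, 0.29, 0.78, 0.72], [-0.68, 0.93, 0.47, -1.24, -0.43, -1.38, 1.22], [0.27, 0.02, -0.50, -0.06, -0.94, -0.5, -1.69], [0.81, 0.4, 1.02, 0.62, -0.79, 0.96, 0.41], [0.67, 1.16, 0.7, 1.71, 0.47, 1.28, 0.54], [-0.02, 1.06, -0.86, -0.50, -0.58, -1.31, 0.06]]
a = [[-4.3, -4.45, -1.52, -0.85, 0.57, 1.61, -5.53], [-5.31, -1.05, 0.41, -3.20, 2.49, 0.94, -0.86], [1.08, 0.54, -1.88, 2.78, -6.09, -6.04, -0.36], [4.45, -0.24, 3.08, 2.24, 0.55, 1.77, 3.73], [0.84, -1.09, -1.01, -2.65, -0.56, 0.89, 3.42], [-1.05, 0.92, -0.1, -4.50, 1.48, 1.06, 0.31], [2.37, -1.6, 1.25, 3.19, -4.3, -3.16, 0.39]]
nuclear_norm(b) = 20.54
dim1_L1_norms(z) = [5.19, 4.13, 6.35, 3.98, 5.01, 6.53, 4.39]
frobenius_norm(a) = 18.90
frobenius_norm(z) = 5.88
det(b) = -1.41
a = z @ b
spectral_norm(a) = 13.70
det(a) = -0.08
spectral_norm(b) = 4.18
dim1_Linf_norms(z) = [1.46, 0.93, 1.38, 1.69, 1.02, 1.71, 1.31]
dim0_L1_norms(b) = [8.23, 8.51, 8.26, 4.79, 6.94, 6.0, 9.71]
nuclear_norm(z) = 12.94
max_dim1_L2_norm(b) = 3.74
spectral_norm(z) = 3.91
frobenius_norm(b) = 8.62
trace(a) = -4.10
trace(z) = 0.71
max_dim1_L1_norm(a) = 18.83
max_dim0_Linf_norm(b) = 2.52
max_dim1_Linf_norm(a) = 6.09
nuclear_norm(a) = 38.76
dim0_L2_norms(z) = [1.47, 2.12, 2.22, 2.45, 1.87, 2.71, 2.48]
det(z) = -0.20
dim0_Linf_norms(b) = [2.26, 2.14, 1.97, 1.73, 1.49, 1.48, 2.52]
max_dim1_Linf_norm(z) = 1.71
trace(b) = 0.25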